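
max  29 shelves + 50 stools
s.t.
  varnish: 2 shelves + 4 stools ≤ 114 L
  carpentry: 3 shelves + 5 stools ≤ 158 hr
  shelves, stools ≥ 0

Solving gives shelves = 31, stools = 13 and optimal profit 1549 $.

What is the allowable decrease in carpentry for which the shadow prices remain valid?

Binding constraints: varnish, carpentry. The basis is B = [[2,4],[3,5]] with det -2.
Per unit decrease in carpentry, x* moves by d = (-2, 1).
The basis stays optimal until shelves reaches 0; allowable decrease = 15.5 hr.

15.5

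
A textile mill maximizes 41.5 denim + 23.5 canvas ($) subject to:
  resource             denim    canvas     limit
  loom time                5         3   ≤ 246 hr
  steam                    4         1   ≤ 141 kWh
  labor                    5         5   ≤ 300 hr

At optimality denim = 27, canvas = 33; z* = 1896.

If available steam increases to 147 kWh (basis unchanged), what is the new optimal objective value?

At the optimum: loom time uses 234 of 246 (slack = 12); steam uses 141 of 141 (binding); labor uses 300 of 300 (binding).
Slack constraints have shadow price 0 (complementary slackness).
Dual feasibility on the basic columns requires 4·y_steam + 5·y_labor = 41.5, 1·y_steam + 5·y_labor = 23.5.
This yields shadow prices y_steam = 6, y_labor = 3.5.
Δz = y_steam·Δb = 6 × (6) = 36, so new z* = 1896 + 36 = 1932.

1932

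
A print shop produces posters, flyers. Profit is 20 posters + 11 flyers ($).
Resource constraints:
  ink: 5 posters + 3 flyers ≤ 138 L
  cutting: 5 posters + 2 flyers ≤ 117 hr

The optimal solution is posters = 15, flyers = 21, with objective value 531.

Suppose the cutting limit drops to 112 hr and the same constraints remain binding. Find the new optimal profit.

526

Both ink and cutting are binding at x*.
From A_Bᵀ y = c: 5·y_ink + 5·y_cutting = 20; 3·y_ink + 2·y_cutting = 11.
→ y_ink = 3 and y_cutting = 1.
Δz = y_cutting·Δb = 1 × (-5) = -5, so new z* = 531 − 5 = 526.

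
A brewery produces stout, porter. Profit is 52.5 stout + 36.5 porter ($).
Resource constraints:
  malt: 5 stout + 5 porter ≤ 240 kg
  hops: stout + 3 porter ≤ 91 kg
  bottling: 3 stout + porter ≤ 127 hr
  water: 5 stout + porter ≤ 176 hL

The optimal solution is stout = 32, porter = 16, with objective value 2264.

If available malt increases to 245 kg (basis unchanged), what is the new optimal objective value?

2296.5

At the optimum: malt uses 240 of 240 (binding); hops uses 80 of 91 (slack = 11); bottling uses 112 of 127 (slack = 15); water uses 176 of 176 (binding).
By complementary slackness, y = 0 for the non-binding constraints.
Dual feasibility on the basic columns requires 5·y_malt + 5·y_water = 52.5, 5·y_malt + 1·y_water = 36.5.
→ y_malt = 6.5 and y_water = 4.
Δz = y_malt·Δb = 6.5 × (5) = 32.5, so new z* = 2264 + 32.5 = 2296.5.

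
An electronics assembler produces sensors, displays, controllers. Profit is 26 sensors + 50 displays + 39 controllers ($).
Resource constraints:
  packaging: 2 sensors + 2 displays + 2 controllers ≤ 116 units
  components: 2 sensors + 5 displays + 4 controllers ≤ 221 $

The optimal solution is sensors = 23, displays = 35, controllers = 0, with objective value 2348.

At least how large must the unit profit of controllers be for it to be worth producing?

Both packaging and components are binding at x*.
The binding rows give the dual system: 2·y_packaging + 2·y_components = 26 and 2·y_packaging + 5·y_components = 50.
Solving: y_packaging = 5, y_components = 8.
controllers enters the basis when its profit ≥ yᵀa₃ = 5·2 + 8·4 = 42.

42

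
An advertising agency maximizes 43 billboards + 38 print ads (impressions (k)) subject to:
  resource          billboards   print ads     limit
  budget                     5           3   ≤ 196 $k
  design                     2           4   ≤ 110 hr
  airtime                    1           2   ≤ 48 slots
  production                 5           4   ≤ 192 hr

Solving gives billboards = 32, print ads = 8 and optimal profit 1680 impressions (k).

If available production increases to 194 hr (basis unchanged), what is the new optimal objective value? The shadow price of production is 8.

Δb = 2, so new z* = 1680 + (8)·(2) = 1680 + 16 = 1696.

1696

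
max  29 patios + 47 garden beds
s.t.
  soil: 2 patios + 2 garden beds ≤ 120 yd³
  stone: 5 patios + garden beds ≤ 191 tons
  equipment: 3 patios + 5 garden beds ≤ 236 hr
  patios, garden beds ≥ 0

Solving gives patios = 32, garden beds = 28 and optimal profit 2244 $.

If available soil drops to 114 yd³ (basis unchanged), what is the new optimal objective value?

2238

Binding: soil and equipment. Non-binding: stone (3 unused).
Since stone is not tight, its dual is 0.
From A_Bᵀ y = c: 2·y_soil + 3·y_equipment = 29; 2·y_soil + 5·y_equipment = 47.
Solving: y_soil = 1, y_equipment = 9.
Δz = y_soil·Δb = 1 × (-6) = -6, so new z* = 2244 − 6 = 2238.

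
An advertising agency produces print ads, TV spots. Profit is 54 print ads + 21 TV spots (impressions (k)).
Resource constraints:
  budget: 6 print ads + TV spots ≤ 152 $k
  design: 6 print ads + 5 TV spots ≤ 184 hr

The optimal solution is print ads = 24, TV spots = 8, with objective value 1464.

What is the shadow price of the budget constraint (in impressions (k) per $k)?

6

At the optimum: budget uses 152 of 152 (binding); design uses 184 of 184 (binding).
From A_Bᵀ y = c: 6·y_budget + 6·y_design = 54; 1·y_budget + 5·y_design = 21.
→ y_budget = 6 and y_design = 3.
Shadow price of budget = 6.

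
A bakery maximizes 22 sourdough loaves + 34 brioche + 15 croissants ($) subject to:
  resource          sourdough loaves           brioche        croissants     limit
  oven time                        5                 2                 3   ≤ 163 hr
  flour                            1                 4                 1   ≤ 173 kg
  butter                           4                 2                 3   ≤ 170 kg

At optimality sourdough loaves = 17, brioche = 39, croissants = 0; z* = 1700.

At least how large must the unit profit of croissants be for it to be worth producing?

At the optimum: oven time uses 163 of 163 (binding); flour uses 173 of 173 (binding); butter uses 146 of 170 (slack = 24).
Since butter is not tight, its dual is 0.
Dual feasibility on the basic columns requires 5·y_oven time + 1·y_flour = 22, 2·y_oven time + 4·y_flour = 34.
This yields shadow prices y_oven time = 3, y_flour = 7.
croissants enters the basis when its profit ≥ yᵀa₃ = 3·3 + 7·1 = 16.

16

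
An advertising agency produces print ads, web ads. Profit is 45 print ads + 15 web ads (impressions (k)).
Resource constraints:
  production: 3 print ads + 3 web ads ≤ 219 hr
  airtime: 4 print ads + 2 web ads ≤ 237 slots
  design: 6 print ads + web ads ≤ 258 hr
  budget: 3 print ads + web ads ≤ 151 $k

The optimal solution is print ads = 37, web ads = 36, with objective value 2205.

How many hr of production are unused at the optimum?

0

production used = 3·37 + 3·36 = 219; slack = 219 − 219 = 0.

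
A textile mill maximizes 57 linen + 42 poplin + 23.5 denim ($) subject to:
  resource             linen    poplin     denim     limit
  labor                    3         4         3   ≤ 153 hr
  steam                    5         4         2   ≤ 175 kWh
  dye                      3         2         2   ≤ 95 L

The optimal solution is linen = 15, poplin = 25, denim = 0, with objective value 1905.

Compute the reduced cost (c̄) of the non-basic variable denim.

-6.5

At the optimum: labor uses 145 of 153 (slack = 8); steam uses 175 of 175 (binding); dye uses 95 of 95 (binding).
By complementary slackness, y = 0 for the non-binding constraint.
The binding rows give the dual system: 5·y_steam + 3·y_dye = 57 and 4·y_steam + 2·y_dye = 42.
Solving: y_steam = 6, y_dye = 9.
Reduced cost of denim: c₃ − yᵀa₃ = 23.5 − (6·2 + 9·2) = 23.5 − 30 = -6.5.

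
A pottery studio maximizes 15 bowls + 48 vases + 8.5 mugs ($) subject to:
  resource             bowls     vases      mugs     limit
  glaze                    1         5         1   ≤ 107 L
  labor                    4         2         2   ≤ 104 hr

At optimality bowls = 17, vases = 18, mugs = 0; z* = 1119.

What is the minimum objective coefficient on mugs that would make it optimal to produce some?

Check each constraint at x*: glaze 107/107 (tight); labor 104/104 (tight).
Dual feasibility on the basic columns requires 1·y_glaze + 4·y_labor = 15, 5·y_glaze + 2·y_labor = 48.
Solving: y_glaze = 9, y_labor = 1.5.
mugs enters the basis when its profit ≥ yᵀa₃ = 9·1 + 1.5·2 = 12.

12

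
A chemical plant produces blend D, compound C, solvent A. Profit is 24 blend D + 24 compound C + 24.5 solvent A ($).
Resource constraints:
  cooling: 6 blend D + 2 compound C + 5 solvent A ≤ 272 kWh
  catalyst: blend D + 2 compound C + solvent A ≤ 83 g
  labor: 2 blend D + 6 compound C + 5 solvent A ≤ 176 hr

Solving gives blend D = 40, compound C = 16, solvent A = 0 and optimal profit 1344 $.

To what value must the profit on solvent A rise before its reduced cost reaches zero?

Binding: cooling and labor. Non-binding: catalyst (11 unused).
By complementary slackness, y = 0 for the non-binding constraint.
The binding rows give the dual system: 6·y_cooling + 2·y_labor = 24 and 2·y_cooling + 6·y_labor = 24.
→ y_cooling = 3 and y_labor = 3.
solvent A enters the basis when its profit ≥ yᵀa₃ = 3·5 + 3·5 = 30.

30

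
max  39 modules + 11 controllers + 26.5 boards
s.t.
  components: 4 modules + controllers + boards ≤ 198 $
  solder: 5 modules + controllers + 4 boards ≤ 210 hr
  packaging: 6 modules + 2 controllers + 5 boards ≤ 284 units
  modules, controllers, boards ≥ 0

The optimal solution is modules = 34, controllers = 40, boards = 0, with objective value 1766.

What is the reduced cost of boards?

-5.5

At the optimum: components uses 176 of 198 (slack = 22); solder uses 210 of 210 (binding); packaging uses 284 of 284 (binding).
By complementary slackness, y = 0 for the non-binding constraint.
Dual feasibility on the basic columns requires 5·y_solder + 6·y_packaging = 39, 1·y_solder + 2·y_packaging = 11.
→ y_solder = 3 and y_packaging = 4.
Reduced cost of boards: c₃ − yᵀa₃ = 26.5 − (3·4 + 4·5) = 26.5 − 32 = -5.5.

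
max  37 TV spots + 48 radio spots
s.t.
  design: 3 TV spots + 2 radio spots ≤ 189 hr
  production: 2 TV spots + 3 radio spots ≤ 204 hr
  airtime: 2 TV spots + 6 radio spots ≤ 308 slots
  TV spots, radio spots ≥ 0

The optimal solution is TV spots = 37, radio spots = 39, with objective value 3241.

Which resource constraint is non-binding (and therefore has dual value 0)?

production

design: 189/189 (binding)
production: 191/204 (slack 13)
airtime: 308/308 (binding)
By complementary slackness, a constraint with positive slack has shadow price 0 → production.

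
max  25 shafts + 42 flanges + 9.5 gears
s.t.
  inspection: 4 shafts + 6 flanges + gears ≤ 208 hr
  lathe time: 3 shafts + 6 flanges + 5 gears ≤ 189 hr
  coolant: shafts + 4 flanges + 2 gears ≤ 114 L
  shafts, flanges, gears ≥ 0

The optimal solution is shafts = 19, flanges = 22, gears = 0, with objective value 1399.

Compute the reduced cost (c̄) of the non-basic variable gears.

At the optimum: inspection uses 208 of 208 (binding); lathe time uses 189 of 189 (binding); coolant uses 107 of 114 (slack = 7).
Since coolant is not tight, its dual is 0.
The binding rows give the dual system: 4·y_inspection + 3·y_lathe time = 25 and 6·y_inspection + 6·y_lathe time = 42.
→ y_inspection = 4 and y_lathe time = 3.
Reduced cost of gears: c₃ − yᵀa₃ = 9.5 − (4·1 + 3·5) = 9.5 − 19 = -9.5.

-9.5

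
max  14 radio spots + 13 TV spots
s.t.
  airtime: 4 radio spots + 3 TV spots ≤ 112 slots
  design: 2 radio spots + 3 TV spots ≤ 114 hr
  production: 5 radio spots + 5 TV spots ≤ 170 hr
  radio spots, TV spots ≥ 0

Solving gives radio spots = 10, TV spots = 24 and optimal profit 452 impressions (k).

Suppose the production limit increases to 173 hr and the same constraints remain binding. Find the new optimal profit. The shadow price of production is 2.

458

Δb = 3, so new z* = 452 + (2)·(3) = 452 + 6 = 458.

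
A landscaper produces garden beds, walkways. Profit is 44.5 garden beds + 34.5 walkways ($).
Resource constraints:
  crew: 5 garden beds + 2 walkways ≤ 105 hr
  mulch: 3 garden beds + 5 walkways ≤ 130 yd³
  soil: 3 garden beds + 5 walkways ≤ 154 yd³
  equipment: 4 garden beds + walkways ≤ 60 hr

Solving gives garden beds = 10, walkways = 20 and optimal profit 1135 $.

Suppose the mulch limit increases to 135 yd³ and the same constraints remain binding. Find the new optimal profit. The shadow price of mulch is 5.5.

1162.5

Δb = 5, so new z* = 1135 + (5.5)·(5) = 1135 + 27.5 = 1162.5.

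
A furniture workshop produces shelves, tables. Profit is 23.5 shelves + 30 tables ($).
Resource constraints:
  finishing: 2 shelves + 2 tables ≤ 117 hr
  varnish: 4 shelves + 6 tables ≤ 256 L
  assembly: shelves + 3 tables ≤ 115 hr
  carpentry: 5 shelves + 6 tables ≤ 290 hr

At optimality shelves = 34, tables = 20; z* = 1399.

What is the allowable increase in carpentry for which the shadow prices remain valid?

Binding constraints: varnish, carpentry. The basis is B = [[4,6],[5,6]] with det -6.
Per unit increase in carpentry, x* moves by d = (1, -0.6667).
The basis stays optimal until finishing becomes binding; allowable increase = 13.5 hr.

13.5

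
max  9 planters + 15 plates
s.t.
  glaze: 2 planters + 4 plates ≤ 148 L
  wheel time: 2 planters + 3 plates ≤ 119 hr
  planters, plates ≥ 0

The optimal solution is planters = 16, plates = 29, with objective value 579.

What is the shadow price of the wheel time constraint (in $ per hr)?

3

Both glaze and wheel time are binding at x*.
Dual feasibility on the basic columns requires 2·y_glaze + 2·y_wheel time = 9, 4·y_glaze + 3·y_wheel time = 15.
This yields shadow prices y_glaze = 1.5, y_wheel time = 3.
Shadow price of wheel time = 3.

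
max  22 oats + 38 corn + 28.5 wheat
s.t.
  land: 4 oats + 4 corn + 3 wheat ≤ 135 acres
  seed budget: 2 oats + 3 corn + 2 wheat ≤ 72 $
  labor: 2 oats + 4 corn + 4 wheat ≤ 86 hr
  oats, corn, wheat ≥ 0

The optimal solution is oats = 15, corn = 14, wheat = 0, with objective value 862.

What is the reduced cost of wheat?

Check each constraint at x*: land 116/135 (slack 19); seed budget 72/72 (tight); labor 86/86 (tight).
By complementary slackness, y = 0 for the non-binding constraint.
The binding rows give the dual system: 2·y_seed budget + 2·y_labor = 22 and 3·y_seed budget + 4·y_labor = 38.
This yields shadow prices y_seed budget = 6, y_labor = 5.
Reduced cost of wheat: c₃ − yᵀa₃ = 28.5 − (6·2 + 5·4) = 28.5 − 32 = -3.5.

-3.5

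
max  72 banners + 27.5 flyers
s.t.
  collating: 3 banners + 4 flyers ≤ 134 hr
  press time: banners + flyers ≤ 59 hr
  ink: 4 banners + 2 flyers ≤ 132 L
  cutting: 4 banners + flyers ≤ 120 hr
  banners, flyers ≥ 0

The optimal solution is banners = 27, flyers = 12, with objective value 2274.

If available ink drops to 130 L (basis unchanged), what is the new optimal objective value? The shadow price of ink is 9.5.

2255

Δb = -2, so new z* = 2274 + (9.5)·(-2) = 2274 − 19 = 2255.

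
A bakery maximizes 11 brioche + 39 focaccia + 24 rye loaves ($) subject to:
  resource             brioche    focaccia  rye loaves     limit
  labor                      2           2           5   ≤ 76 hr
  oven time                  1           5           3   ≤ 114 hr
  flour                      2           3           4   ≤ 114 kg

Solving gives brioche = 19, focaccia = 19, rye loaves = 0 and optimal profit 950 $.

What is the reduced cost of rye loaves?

-7

Check each constraint at x*: labor 76/76 (tight); oven time 114/114 (tight); flour 95/114 (slack 19).
Slack constraints have shadow price 0 (complementary slackness).
From A_Bᵀ y = c: 2·y_labor + 1·y_oven time = 11; 2·y_labor + 5·y_oven time = 39.
This yields shadow prices y_labor = 2, y_oven time = 7.
Reduced cost of rye loaves: c₃ − yᵀa₃ = 24 − (2·5 + 7·3) = 24 − 31 = -7.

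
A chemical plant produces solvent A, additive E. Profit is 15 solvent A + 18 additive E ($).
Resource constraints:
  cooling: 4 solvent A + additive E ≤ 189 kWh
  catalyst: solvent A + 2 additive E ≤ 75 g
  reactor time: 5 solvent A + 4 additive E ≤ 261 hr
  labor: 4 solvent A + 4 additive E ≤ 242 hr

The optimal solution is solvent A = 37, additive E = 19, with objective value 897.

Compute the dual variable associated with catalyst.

5

Binding: catalyst and reactor time. Non-binding: cooling (22 unused), labor (18 unused).
By complementary slackness, y = 0 for the non-binding constraints.
Dual feasibility on the basic columns requires 1·y_catalyst + 5·y_reactor time = 15, 2·y_catalyst + 4·y_reactor time = 18.
Solving: y_catalyst = 5, y_reactor time = 2.
Shadow price of catalyst = 5.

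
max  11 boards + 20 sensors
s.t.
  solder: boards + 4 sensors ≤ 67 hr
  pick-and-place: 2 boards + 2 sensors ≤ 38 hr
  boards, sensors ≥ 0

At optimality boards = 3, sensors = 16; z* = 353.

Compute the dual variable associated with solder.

3

Both solder and pick-and-place are binding at x*.
From A_Bᵀ y = c: 1·y_solder + 2·y_pick-and-place = 11; 4·y_solder + 2·y_pick-and-place = 20.
Solving: y_solder = 3, y_pick-and-place = 4.
Shadow price of solder = 3.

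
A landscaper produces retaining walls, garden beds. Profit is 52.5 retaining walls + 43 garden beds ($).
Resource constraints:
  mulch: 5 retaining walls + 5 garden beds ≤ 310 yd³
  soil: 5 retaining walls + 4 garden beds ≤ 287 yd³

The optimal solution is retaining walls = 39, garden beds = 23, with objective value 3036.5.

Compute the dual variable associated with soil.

Check each constraint at x*: mulch 310/310 (tight); soil 287/287 (tight).
Dual feasibility on the basic columns requires 5·y_mulch + 5·y_soil = 52.5, 5·y_mulch + 4·y_soil = 43.
→ y_mulch = 1 and y_soil = 9.5.
Shadow price of soil = 9.5.

9.5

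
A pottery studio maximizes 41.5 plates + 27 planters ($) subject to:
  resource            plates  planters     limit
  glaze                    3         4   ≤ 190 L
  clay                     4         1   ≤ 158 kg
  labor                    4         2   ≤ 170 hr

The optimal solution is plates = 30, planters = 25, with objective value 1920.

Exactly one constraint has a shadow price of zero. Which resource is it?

clay

glaze: 190/190 (binding)
clay: 145/158 (slack 13)
labor: 170/170 (binding)
By complementary slackness, a constraint with positive slack has shadow price 0 → clay.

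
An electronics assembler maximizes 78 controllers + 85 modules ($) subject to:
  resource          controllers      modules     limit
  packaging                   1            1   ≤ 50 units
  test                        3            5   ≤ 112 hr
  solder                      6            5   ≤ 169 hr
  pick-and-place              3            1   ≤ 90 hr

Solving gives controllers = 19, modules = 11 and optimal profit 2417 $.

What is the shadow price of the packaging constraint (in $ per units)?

0

At the optimum: packaging uses 30 of 50 (slack = 20); test uses 112 of 112 (binding); solder uses 169 of 169 (binding); pick-and-place uses 68 of 90 (slack = 22).
Slack constraints have shadow price 0 (complementary slackness).
Dual feasibility on the basic columns requires 3·y_test + 6·y_solder = 78, 5·y_test + 5·y_solder = 85.
Solving: y_test = 8, y_solder = 9.
Shadow price of packaging = 0.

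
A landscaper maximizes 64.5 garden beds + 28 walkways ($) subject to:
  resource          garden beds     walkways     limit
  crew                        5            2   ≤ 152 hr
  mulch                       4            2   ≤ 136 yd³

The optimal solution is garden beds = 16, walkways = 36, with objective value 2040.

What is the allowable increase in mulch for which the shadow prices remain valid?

Binding constraints: crew, mulch. The basis is B = [[5,2],[4,2]] with det 2.
Per unit increase in mulch, x* moves by d = (-1, 2.5).
The basis stays optimal until garden beds reaches 0; allowable increase = 16 yd³.

16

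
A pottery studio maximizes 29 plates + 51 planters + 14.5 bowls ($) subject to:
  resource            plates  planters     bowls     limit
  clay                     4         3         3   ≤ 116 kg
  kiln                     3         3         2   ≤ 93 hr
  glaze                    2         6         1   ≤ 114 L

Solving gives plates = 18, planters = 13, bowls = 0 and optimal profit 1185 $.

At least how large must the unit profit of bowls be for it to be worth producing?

Binding: kiln and glaze. Non-binding: clay (5 unused).
By complementary slackness, y = 0 for the non-binding constraint.
The binding rows give the dual system: 3·y_kiln + 2·y_glaze = 29 and 3·y_kiln + 6·y_glaze = 51.
This yields shadow prices y_kiln = 6, y_glaze = 5.5.
bowls enters the basis when its profit ≥ yᵀa₃ = 6·2 + 5.5·1 = 17.5.

17.5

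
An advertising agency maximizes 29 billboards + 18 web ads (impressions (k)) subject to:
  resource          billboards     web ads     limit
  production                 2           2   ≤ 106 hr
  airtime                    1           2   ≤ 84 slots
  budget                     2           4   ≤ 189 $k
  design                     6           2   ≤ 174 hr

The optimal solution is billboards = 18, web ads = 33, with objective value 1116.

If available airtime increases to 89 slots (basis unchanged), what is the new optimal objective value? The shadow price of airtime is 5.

1141

Δb = 5, so new z* = 1116 + (5)·(5) = 1116 + 25 = 1141.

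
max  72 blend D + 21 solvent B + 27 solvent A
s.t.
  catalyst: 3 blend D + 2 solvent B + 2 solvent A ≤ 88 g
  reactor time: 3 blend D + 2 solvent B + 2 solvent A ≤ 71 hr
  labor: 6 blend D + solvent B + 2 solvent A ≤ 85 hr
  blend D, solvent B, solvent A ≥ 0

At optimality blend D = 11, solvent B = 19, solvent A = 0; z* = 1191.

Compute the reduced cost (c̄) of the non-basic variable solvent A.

-3

Binding: reactor time and labor. Non-binding: catalyst (17 unused).
Since catalyst is not tight, its dual is 0.
From A_Bᵀ y = c: 3·y_reactor time + 6·y_labor = 72; 2·y_reactor time + 1·y_labor = 21.
This yields shadow prices y_reactor time = 6, y_labor = 9.
Reduced cost of solvent A: c₃ − yᵀa₃ = 27 − (6·2 + 9·2) = 27 − 30 = -3.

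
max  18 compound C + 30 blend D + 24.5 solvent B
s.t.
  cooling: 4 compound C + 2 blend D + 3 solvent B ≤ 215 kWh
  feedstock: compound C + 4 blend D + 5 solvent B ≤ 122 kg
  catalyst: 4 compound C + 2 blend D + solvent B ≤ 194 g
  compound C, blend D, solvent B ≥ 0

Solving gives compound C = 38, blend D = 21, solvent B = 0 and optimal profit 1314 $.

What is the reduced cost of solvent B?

Binding: feedstock and catalyst. Non-binding: cooling (21 unused).
By complementary slackness, y = 0 for the non-binding constraint.
From A_Bᵀ y = c: 1·y_feedstock + 4·y_catalyst = 18; 4·y_feedstock + 2·y_catalyst = 30.
→ y_feedstock = 6 and y_catalyst = 3.
Reduced cost of solvent B: c₃ − yᵀa₃ = 24.5 − (6·5 + 3·1) = 24.5 − 33 = -8.5.

-8.5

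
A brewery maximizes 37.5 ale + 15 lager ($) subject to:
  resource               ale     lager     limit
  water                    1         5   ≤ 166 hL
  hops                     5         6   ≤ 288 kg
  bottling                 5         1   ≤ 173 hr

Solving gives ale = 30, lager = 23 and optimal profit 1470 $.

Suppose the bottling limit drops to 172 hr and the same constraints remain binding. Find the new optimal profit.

Binding: hops and bottling. Non-binding: water (21 unused).
Since water is not tight, its dual is 0.
From A_Bᵀ y = c: 5·y_hops + 5·y_bottling = 37.5; 6·y_hops + 1·y_bottling = 15.
→ y_hops = 1.5 and y_bottling = 6.
Δz = y_bottling·Δb = 6 × (-1) = -6, so new z* = 1470 − 6 = 1464.

1464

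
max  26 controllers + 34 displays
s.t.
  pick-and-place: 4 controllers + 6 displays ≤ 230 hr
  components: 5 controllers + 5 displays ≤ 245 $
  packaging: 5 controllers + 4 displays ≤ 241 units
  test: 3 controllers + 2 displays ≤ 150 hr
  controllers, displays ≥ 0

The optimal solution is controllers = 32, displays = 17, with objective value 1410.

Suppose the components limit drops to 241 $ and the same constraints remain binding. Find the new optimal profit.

1402

At the optimum: pick-and-place uses 230 of 230 (binding); components uses 245 of 245 (binding); packaging uses 228 of 241 (slack = 13); test uses 130 of 150 (slack = 20).
Since packaging, test are not tight, their duals are 0.
From A_Bᵀ y = c: 4·y_pick-and-place + 5·y_components = 26; 6·y_pick-and-place + 5·y_components = 34.
This yields shadow prices y_pick-and-place = 4, y_components = 2.
Δz = y_components·Δb = 2 × (-4) = -8, so new z* = 1410 − 8 = 1402.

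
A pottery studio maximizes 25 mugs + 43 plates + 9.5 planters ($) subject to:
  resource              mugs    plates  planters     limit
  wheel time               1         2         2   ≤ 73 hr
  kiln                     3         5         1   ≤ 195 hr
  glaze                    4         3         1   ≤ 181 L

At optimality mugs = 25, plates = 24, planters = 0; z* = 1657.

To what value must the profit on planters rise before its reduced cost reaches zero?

15

Check each constraint at x*: wheel time 73/73 (tight); kiln 195/195 (tight); glaze 172/181 (slack 9).
Slack constraints have shadow price 0 (complementary slackness).
From A_Bᵀ y = c: 1·y_wheel time + 3·y_kiln = 25; 2·y_wheel time + 5·y_kiln = 43.
→ y_wheel time = 4 and y_kiln = 7.
planters enters the basis when its profit ≥ yᵀa₃ = 4·2 + 7·1 = 15.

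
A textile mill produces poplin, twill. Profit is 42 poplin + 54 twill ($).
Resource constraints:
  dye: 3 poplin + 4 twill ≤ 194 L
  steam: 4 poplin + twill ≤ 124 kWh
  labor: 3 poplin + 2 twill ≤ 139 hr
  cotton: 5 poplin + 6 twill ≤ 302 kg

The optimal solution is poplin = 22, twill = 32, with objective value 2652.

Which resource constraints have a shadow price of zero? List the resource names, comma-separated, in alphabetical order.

dye: 194/194 (binding)
steam: 120/124 (slack 4)
labor: 130/139 (slack 9)
cotton: 302/302 (binding)
By complementary slackness, a constraint with positive slack has shadow price 0 → labor, steam.

labor, steam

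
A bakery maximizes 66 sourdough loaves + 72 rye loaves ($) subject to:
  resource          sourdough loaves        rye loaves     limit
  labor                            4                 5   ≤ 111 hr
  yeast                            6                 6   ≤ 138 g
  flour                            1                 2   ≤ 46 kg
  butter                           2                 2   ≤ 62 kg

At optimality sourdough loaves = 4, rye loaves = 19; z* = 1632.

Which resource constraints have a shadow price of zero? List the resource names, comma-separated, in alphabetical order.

butter, flour

labor: 111/111 (binding)
yeast: 138/138 (binding)
flour: 42/46 (slack 4)
butter: 46/62 (slack 16)
By complementary slackness, a constraint with positive slack has shadow price 0 → butter, flour.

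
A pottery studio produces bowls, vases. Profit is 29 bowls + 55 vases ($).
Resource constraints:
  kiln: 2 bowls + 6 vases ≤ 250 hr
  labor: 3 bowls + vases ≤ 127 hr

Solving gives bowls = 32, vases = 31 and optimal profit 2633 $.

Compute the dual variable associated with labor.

4

Both kiln and labor are binding at x*.
Dual feasibility on the basic columns requires 2·y_kiln + 3·y_labor = 29, 6·y_kiln + 1·y_labor = 55.
Solving: y_kiln = 8.5, y_labor = 4.
Shadow price of labor = 4.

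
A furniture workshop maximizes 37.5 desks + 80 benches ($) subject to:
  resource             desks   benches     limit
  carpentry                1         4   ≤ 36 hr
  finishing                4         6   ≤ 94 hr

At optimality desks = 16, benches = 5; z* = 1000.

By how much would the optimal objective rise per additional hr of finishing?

Both carpentry and finishing are binding at x*.
From A_Bᵀ y = c: 1·y_carpentry + 4·y_finishing = 37.5; 4·y_carpentry + 6·y_finishing = 80.
This yields shadow prices y_carpentry = 9.5, y_finishing = 7.
Shadow price of finishing = 7.

7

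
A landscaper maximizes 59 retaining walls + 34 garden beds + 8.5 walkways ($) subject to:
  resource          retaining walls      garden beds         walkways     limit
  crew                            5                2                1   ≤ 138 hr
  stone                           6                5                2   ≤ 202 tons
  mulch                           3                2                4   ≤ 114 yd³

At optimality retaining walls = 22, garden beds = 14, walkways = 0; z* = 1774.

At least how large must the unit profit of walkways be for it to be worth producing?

Check each constraint at x*: crew 138/138 (tight); stone 202/202 (tight); mulch 94/114 (slack 20).
By complementary slackness, y = 0 for the non-binding constraint.
Dual feasibility on the basic columns requires 5·y_crew + 6·y_stone = 59, 2·y_crew + 5·y_stone = 34.
This yields shadow prices y_crew = 7, y_stone = 4.
walkways enters the basis when its profit ≥ yᵀa₃ = 7·1 + 4·2 = 15.

15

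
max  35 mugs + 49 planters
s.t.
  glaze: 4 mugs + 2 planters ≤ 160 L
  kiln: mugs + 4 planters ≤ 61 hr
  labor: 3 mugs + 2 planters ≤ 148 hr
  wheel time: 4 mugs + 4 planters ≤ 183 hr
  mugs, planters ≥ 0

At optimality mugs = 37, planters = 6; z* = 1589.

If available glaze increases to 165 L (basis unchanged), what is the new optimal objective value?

1621.5

Check each constraint at x*: glaze 160/160 (tight); kiln 61/61 (tight); labor 123/148 (slack 25); wheel time 172/183 (slack 11).
Since labor, wheel time are not tight, their duals are 0.
From A_Bᵀ y = c: 4·y_glaze + 1·y_kiln = 35; 2·y_glaze + 4·y_kiln = 49.
Solving: y_glaze = 6.5, y_kiln = 9.
Δz = y_glaze·Δb = 6.5 × (5) = 32.5, so new z* = 1589 + 32.5 = 1621.5.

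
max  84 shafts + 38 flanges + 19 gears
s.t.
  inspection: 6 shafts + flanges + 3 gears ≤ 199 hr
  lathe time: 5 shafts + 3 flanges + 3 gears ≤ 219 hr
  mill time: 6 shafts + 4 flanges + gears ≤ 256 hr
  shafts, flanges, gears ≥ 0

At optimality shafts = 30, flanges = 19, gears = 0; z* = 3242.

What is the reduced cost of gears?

Check each constraint at x*: inspection 199/199 (tight); lathe time 207/219 (slack 12); mill time 256/256 (tight).
Slack constraints have shadow price 0 (complementary slackness).
Dual feasibility on the basic columns requires 6·y_inspection + 6·y_mill time = 84, 1·y_inspection + 4·y_mill time = 38.
→ y_inspection = 6 and y_mill time = 8.
Reduced cost of gears: c₃ − yᵀa₃ = 19 − (6·3 + 8·1) = 19 − 26 = -7.

-7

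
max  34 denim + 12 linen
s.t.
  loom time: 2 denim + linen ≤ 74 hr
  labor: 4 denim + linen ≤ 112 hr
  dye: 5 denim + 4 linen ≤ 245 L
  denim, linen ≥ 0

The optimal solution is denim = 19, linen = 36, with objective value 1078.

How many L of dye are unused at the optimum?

dye used = 5·19 + 4·36 = 239; slack = 245 − 239 = 6.

6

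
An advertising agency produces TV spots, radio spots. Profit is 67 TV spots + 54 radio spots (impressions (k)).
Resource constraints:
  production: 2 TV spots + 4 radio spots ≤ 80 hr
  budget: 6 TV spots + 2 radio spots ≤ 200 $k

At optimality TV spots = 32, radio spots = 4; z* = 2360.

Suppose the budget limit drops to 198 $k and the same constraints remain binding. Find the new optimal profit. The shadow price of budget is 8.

Δb = -2, so new z* = 2360 + (8)·(-2) = 2360 − 16 = 2344.

2344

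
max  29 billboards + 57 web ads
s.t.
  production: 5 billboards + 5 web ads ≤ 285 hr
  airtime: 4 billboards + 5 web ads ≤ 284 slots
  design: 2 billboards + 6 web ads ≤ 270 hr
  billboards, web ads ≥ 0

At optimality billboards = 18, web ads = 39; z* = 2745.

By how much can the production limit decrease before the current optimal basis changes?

60

Binding constraints: production, design. The basis is B = [[5,5],[2,6]] with det 20.
Per unit decrease in production, x* moves by d = (-0.3, 0.1).
The basis stays optimal until billboards reaches 0; allowable decrease = 60 hr.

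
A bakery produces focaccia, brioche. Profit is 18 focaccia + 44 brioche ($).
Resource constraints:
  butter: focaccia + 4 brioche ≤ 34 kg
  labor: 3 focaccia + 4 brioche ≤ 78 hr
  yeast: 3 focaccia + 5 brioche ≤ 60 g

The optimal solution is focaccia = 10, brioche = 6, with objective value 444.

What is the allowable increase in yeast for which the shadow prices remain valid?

Binding constraints: butter, yeast. The basis is B = [[1,4],[3,5]] with det -7.
Per unit increase in yeast, x* moves by d = (0.5714, -0.1429).
The basis stays optimal until labor becomes binding; allowable increase = 21 g.

21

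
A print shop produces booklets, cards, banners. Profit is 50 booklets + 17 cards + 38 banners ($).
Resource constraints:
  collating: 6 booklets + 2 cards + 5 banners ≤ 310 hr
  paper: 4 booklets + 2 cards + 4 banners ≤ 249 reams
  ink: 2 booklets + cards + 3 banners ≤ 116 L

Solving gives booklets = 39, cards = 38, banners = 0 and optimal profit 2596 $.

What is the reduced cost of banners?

-5

Binding: collating and ink. Non-binding: paper (17 unused).
Since paper is not tight, its dual is 0.
Dual feasibility on the basic columns requires 6·y_collating + 2·y_ink = 50, 2·y_collating + 1·y_ink = 17.
→ y_collating = 8 and y_ink = 1.
Reduced cost of banners: c₃ − yᵀa₃ = 38 − (8·5 + 1·3) = 38 − 43 = -5.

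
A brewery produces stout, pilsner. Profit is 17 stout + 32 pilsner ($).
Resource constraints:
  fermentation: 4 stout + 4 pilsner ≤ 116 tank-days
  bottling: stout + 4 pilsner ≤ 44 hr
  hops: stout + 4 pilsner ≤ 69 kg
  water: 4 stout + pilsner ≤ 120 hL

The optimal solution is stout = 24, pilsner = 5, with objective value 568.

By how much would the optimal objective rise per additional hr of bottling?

5

Binding: fermentation and bottling. Non-binding: hops (25 unused), water (19 unused).
Since hops, water are not tight, their duals are 0.
Dual feasibility on the basic columns requires 4·y_fermentation + 1·y_bottling = 17, 4·y_fermentation + 4·y_bottling = 32.
Solving: y_fermentation = 3, y_bottling = 5.
Shadow price of bottling = 5.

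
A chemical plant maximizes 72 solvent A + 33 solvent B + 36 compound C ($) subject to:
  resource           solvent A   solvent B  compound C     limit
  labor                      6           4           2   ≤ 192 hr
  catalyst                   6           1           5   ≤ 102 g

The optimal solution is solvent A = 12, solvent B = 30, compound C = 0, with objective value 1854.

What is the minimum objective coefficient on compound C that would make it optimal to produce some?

39

Check each constraint at x*: labor 192/192 (tight); catalyst 102/102 (tight).
From A_Bᵀ y = c: 6·y_labor + 6·y_catalyst = 72; 4·y_labor + 1·y_catalyst = 33.
This yields shadow prices y_labor = 7, y_catalyst = 5.
compound C enters the basis when its profit ≥ yᵀa₃ = 7·2 + 5·5 = 39.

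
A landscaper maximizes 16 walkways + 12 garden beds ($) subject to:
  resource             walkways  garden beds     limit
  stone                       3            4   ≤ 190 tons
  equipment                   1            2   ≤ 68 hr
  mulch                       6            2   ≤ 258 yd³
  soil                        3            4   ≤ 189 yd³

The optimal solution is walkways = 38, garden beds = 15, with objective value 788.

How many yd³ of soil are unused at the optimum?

15

soil used = 3·38 + 4·15 = 174; slack = 189 − 174 = 15.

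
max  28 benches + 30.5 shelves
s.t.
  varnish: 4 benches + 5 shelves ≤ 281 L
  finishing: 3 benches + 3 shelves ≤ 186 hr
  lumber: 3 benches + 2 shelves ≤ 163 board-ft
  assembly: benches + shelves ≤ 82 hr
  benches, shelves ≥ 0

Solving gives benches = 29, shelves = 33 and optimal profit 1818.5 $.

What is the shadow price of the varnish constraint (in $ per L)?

Binding: varnish and finishing. Non-binding: lumber (10 unused), assembly (20 unused).
Since lumber, assembly are not tight, their duals are 0.
From A_Bᵀ y = c: 4·y_varnish + 3·y_finishing = 28; 5·y_varnish + 3·y_finishing = 30.5.
→ y_varnish = 2.5 and y_finishing = 6.
Shadow price of varnish = 2.5.

2.5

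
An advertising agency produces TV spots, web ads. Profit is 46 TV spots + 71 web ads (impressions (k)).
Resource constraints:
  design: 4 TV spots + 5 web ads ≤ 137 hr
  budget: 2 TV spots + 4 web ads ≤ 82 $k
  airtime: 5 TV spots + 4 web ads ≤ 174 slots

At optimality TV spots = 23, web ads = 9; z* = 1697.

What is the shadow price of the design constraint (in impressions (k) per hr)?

Binding: design and budget. Non-binding: airtime (23 unused).
Slack constraints have shadow price 0 (complementary slackness).
Dual feasibility on the basic columns requires 4·y_design + 2·y_budget = 46, 5·y_design + 4·y_budget = 71.
Solving: y_design = 7, y_budget = 9.
Shadow price of design = 7.

7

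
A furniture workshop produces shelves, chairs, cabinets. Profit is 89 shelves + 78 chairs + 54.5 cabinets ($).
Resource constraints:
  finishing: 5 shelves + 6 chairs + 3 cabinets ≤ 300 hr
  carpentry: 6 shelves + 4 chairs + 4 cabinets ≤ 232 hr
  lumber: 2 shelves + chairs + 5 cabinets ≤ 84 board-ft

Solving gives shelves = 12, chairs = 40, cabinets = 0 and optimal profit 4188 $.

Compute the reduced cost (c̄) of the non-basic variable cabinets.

-2.5

Check each constraint at x*: finishing 300/300 (tight); carpentry 232/232 (tight); lumber 64/84 (slack 20).
Since lumber is not tight, its dual is 0.
Dual feasibility on the basic columns requires 5·y_finishing + 6·y_carpentry = 89, 6·y_finishing + 4·y_carpentry = 78.
This yields shadow prices y_finishing = 7, y_carpentry = 9.
Reduced cost of cabinets: c₃ − yᵀa₃ = 54.5 − (7·3 + 9·4) = 54.5 − 57 = -2.5.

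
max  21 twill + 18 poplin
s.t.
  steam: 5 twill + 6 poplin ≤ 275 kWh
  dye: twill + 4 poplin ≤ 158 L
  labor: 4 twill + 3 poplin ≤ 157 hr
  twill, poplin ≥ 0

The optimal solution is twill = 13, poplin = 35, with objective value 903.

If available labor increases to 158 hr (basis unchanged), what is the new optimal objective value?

907

Check each constraint at x*: steam 275/275 (tight); dye 153/158 (slack 5); labor 157/157 (tight).
Slack constraints have shadow price 0 (complementary slackness).
The binding rows give the dual system: 5·y_steam + 4·y_labor = 21 and 6·y_steam + 3·y_labor = 18.
This yields shadow prices y_steam = 1, y_labor = 4.
Δz = y_labor·Δb = 4 × (1) = 4, so new z* = 903 + 4 = 907.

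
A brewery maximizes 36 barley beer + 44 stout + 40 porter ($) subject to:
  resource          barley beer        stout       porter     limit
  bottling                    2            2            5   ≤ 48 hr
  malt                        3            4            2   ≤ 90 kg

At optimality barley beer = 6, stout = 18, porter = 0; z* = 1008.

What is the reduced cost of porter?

-6

At the optimum: bottling uses 48 of 48 (binding); malt uses 90 of 90 (binding).
Dual feasibility on the basic columns requires 2·y_bottling + 3·y_malt = 36, 2·y_bottling + 4·y_malt = 44.
This yields shadow prices y_bottling = 6, y_malt = 8.
Reduced cost of porter: c₃ − yᵀa₃ = 40 − (6·5 + 8·2) = 40 − 46 = -6.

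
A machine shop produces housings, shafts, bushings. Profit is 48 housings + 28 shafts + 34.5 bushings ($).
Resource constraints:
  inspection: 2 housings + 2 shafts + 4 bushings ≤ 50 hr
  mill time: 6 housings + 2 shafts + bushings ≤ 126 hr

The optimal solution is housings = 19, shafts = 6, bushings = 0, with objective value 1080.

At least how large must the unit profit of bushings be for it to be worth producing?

41

Check each constraint at x*: inspection 50/50 (tight); mill time 126/126 (tight).
The binding rows give the dual system: 2·y_inspection + 6·y_mill time = 48 and 2·y_inspection + 2·y_mill time = 28.
This yields shadow prices y_inspection = 9, y_mill time = 5.
bushings enters the basis when its profit ≥ yᵀa₃ = 9·4 + 5·1 = 41.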